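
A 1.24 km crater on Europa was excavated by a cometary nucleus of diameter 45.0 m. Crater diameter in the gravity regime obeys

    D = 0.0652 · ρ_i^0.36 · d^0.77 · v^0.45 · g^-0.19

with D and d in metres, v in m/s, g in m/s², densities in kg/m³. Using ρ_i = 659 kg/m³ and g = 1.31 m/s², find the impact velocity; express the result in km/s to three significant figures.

v ≈ 29.8 km/s

Rearranging for v: v = [D / (0.0652 · 659^0.36 · 45^0.77 · 1.31^-0.19)]^(1/0.45).
D = 1240 m.
659^0.36 = 10.35
45^0.77 = 18.75
1.31^-0.19 = 0.9500
Denominator = 0.0652 × 10.35 × 18.75 × 0.9500 = 12.02
D / 12.02 = 1240 / 12.02 = 103.2
v = 103.2^(1/0.45) = 103.2^2.2222 = 29840 m/s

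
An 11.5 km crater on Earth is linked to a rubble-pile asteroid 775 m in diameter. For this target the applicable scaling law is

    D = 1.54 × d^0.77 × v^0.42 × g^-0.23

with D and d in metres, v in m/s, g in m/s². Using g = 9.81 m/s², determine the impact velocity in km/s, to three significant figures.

Rearranging for v: v = [D / (1.54 · 775^0.77 · 9.81^-0.23)]^(1/0.42).
D = 11500 m.
775^0.77 = 167.8
9.81^-0.23 = 0.5914
Denominator = 1.54 × 167.8 × 0.5914 = 152.8
D / 152.8 = 11500 / 152.8 = 75.26
v = 75.26^(1/0.42) = 75.26^2.381 = 29383 m/s

v ≈ 29.4 km/s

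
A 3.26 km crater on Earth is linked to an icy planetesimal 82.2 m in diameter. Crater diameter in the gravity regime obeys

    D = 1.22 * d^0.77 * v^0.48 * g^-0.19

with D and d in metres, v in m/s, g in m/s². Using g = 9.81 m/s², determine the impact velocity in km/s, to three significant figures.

Rearranging for v: v = [D / (1.22 · 82.2^0.77 · 9.81^-0.19)]^(1/0.48).
D = 3260 m.
82.2^0.77 = 29.82
9.81^-0.19 = 0.6480
Denominator = 1.22 × 29.82 × 0.6480 = 23.57
D / 23.57 = 3260 / 23.57 = 138.3
v = 138.3^(1/0.48) = 138.3^2.0833 = 28839 m/s

v ≈ 28.8 km/s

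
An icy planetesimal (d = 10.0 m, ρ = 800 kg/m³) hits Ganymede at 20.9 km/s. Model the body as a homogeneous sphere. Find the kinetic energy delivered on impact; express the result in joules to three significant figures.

E ≈ 9.15 × 10^13 J

v = 20900 m/s.
Mass m = (π/6) ρ d³ = (π/6) × 800 × (10)³ = 4.189 × 10^5 kg
E = ½ m v² = 0.5 × 4.189 × 10^5 × (20900)² = 9.149 × 10^13 J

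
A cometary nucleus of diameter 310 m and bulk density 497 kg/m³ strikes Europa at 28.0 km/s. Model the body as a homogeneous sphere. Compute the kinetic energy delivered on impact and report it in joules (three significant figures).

E ≈ 3.04 × 10^18 J

v = 28000 m/s.
Mass m = (π/6) ρ d³ = (π/6) × 497 × (310)³ = 7.752 × 10^9 kg
E = ½ m v² = 0.5 × 7.752 × 10^9 × (28000)² = 3.039 × 10^18 J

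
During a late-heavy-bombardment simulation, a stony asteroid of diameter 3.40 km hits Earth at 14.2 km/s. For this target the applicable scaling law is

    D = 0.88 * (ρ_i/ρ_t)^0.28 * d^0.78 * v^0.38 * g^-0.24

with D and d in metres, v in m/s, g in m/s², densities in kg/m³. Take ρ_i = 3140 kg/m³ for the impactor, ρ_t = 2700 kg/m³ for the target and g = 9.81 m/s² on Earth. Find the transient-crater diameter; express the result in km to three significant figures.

In SI units: d = 3400 m, v = 14200 m/s.
(ρ_i/ρ_t)^0.28 = (3140/2700)^0.28 = 1.043
d^0.78 = 3400^0.78 = 568.3
v^0.38 = 14200^0.38 = 37.83
g^-0.24 = 9.81^-0.24 = 0.5781
D = 0.88 × 1.043 × 568.3 × 37.83 × 0.5781 = 11407 m
   = 11.41 km

D ≈ 11.4 km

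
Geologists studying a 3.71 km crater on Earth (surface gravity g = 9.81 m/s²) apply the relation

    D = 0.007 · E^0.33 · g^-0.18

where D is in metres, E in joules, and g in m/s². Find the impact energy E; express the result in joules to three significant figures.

Rearranging: E = [D / (0.007 · g^-0.18)]^(1/0.33).
D = 3710 m.
g^-0.18 = 9.81^-0.18 = 0.6630
D / (0.007 × 0.6630) = 3710 / (4.641 × 10^-3) = 7.994 × 10^5
E = (7.994 × 10^5)^3.0303 = 7.712 × 10^17 J

E ≈ 7.71 × 10^17 J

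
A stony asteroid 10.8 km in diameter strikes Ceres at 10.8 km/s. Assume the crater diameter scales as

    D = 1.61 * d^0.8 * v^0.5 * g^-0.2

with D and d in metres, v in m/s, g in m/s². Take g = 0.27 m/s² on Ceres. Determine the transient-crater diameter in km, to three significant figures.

In SI units: d = 10800 m, v = 10800 m/s.
d^0.8 = 10800^0.8 = 1686
v^0.5 = 10800^0.5 = 103.9
g^-0.2 = 0.27^-0.2 = 1.299
D = 1.61 × 1686 × 103.9 × 1.299 = 3.664 × 10^5 m
   = 366.4 km

D ≈ 366 km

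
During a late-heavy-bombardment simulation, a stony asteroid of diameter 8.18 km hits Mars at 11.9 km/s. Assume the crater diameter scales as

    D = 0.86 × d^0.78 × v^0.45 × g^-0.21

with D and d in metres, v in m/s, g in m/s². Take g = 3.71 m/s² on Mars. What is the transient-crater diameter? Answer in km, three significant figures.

In SI units: d = 8180 m, v = 11900 m/s.
d^0.78 = 8180^0.78 = 1127
v^0.45 = 11900^0.45 = 68.23
g^-0.21 = 3.71^-0.21 = 0.7593
D = 0.86 × 1127 × 68.23 × 0.7593 = 50212 m
   = 50.21 km

D ≈ 50.2 km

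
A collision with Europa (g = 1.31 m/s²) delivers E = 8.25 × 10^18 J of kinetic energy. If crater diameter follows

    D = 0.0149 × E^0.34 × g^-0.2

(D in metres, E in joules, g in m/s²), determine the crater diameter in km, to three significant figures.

E^0.34 = (8.25 × 10^18)^0.34 = 2.701 × 10^6
g^-0.2 = 1.31^-0.2 = 0.9474
D = 0.0149 × 2.701 × 10^6 × 0.9474 = 38128 m
   = 38.13 km

D ≈ 38.1 km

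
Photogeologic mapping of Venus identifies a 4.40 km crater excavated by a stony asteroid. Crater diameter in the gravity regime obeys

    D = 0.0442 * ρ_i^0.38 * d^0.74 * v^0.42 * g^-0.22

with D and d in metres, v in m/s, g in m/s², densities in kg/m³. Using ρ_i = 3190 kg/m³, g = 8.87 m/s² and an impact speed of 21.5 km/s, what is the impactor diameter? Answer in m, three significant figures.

d ≈ 599 m

Rearranging for d: d = [D / (0.0442 · 3190^0.38 · 21500^0.42 · 8.87^-0.22)]^(1/0.74).
D = 4400 m.
3190^0.38 = 21.45
21500^0.42 = 66.01
8.87^-0.22 = 0.6187
Denominator = 0.0442 × 21.45 × 66.01 × 0.6187 = 38.72
D / 38.72 = 4400 / 38.72 = 113.6
d = 113.6^(1/0.74) = 113.6^1.3514 = 599.3 m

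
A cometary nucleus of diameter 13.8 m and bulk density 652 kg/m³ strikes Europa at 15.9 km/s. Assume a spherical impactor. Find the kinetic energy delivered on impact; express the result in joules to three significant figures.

v = 15900 m/s.
Mass m = (π/6) ρ d³ = (π/6) × 652 × (13.8)³ = 8.972 × 10^5 kg
E = ½ m v² = 0.5 × 8.972 × 10^5 × (15900)² = 1.134 × 10^14 J

E ≈ 1.13 × 10^14 J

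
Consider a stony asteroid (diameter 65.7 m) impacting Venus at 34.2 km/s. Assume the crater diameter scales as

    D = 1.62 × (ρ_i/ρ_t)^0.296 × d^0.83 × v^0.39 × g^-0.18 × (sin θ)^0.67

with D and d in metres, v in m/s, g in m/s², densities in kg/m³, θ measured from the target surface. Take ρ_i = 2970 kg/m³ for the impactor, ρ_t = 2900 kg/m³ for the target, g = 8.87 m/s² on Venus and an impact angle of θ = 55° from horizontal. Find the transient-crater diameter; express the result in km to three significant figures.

D ≈ 1.82 km

In SI units: v = 34200 m/s.
(ρ_i/ρ_t)^0.296 = (2970/2900)^0.296 = 1.007
d^0.83 = 65.7^0.83 = 32.25
v^0.39 = 34200^0.39 = 58.65
g^-0.18 = 8.87^-0.18 = 0.6751
(sin 55°)^0.67 = 0.8192^0.67 = 0.8749
D = 1.62 × 1.007 × 32.25 × 58.65 × 0.6751 × 0.8749 = 1823 m
   = 1.823 km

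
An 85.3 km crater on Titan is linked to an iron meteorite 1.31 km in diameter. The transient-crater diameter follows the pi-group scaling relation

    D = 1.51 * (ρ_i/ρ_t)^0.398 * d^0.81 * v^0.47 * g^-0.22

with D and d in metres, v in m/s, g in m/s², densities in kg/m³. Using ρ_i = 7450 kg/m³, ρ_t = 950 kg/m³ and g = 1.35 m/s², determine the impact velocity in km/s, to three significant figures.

Rearranging for v: v = [D / (1.51 · (7450/950)^0.398 · 1310^0.81 · 1.35^-0.22)]^(1/0.47).
D = 85300 m.
(7450/950)^0.398 = 2.270
1310^0.81 = 335.0
1.35^-0.22 = 0.9361
Denominator = 1.51 × 2.270 × 335.0 × 0.9361 = 1075
D / 1075 = 85300 / 1075 = 79.35
v = 79.35^(1/0.47) = 79.35^2.1277 = 11007 m/s

v ≈ 11.0 km/s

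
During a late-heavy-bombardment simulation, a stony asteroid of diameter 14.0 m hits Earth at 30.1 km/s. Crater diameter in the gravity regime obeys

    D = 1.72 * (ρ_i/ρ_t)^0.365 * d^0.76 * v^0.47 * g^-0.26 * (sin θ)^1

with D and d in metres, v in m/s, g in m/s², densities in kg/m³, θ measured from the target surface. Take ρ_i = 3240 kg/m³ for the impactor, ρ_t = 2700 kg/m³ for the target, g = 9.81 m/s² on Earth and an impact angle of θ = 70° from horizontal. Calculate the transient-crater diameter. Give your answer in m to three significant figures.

In SI units: v = 30100 m/s.
(ρ_i/ρ_t)^0.365 = (3240/2700)^0.365 = 1.069
d^0.76 = 14^0.76 = 7.431
v^0.47 = 30100^0.47 = 127.3
g^-0.26 = 9.81^-0.26 = 0.5523
(sin 70°)^1 = 0.9397^1 = 0.9397
D = 1.72 × 1.069 × 7.431 × 127.3 × 0.5523 × 0.9397 = 902.7 m

D ≈ 903 m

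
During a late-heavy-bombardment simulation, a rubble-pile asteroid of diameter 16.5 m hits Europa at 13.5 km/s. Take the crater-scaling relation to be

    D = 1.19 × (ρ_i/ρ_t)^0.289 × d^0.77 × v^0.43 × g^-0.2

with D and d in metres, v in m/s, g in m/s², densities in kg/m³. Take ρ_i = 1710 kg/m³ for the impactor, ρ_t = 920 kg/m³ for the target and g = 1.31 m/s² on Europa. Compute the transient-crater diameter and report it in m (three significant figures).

D ≈ 697 m

In SI units: v = 13500 m/s.
(ρ_i/ρ_t)^0.289 = (1710/920)^0.289 = 1.196
d^0.77 = 16.5^0.77 = 8.659
v^0.43 = 13500^0.43 = 59.71
g^-0.2 = 1.31^-0.2 = 0.9474
D = 1.19 × 1.196 × 8.659 × 59.71 × 0.9474 = 697.2 m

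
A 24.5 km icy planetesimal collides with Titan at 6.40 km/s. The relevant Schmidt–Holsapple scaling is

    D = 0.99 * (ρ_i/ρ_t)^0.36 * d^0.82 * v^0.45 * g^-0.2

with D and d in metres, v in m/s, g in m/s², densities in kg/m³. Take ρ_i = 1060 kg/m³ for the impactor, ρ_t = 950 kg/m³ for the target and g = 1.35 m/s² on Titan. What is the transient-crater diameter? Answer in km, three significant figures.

D ≈ 199 km

In SI units: d = 24500 m, v = 6400 m/s.
(ρ_i/ρ_t)^0.36 = (1060/950)^0.36 = 1.040
d^0.82 = 24500^0.82 = 3973
v^0.45 = 6400^0.45 = 51.62
g^-0.2 = 1.35^-0.2 = 0.9417
D = 0.99 × 1.040 × 3973 × 51.62 × 0.9417 = 1.988 × 10^5 m
   = 198.8 km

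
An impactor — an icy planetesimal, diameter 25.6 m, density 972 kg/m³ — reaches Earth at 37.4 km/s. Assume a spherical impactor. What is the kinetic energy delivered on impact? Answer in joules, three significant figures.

v = 37400 m/s.
Mass m = (π/6) ρ d³ = (π/6) × 972 × (25.6)³ = 8.539 × 10^6 kg
E = ½ m v² = 0.5 × 8.539 × 10^6 × (37400)² = 5.972 × 10^15 J

E ≈ 5.97 × 10^15 J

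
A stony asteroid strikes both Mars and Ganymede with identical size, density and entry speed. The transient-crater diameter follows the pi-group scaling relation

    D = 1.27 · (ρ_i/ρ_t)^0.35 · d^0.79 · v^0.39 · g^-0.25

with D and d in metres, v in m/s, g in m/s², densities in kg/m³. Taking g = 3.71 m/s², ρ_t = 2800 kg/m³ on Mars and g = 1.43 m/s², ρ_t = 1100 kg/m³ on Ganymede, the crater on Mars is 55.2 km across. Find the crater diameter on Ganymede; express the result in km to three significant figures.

D ≈ 97.2 km

The impactor-only factors (d, v, ρ_i) cancel in the ratio, leaving D_Ganymede/D_Mars = (g_Ganymede/g_Mars)^-0.25 · (ρ_t,Mars/ρ_t,Ganymede)^0.35.
(1.43/3.71)^-0.25 = 0.3854^-0.25 = 1.269
(2800/1100)^0.35 = 2.545^0.35 = 1.387
Ratio = 1.269 × 1.387 = 1.760
D_Ganymede = 1.760 × 55.2 km = 97.2 km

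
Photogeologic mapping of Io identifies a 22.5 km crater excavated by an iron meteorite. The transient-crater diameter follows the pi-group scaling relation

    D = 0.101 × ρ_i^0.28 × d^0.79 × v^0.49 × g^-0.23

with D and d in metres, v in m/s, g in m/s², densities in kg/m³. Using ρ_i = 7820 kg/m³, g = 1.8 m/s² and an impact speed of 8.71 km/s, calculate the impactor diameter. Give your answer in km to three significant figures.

d ≈ 1.05 km

Rearranging for d: d = [D / (0.101 · 7820^0.28 · 8710^0.49 · 1.8^-0.23)]^(1/0.79).
D = 22500 m.
7820^0.28 = 12.31
8710^0.49 = 85.23
1.8^-0.23 = 0.8735
Denominator = 0.101 × 12.31 × 85.23 × 0.8735 = 92.56
D / 92.56 = 22500 / 92.56 = 243.1
d = 243.1^(1/0.79) = 243.1^1.2658 = 1047 m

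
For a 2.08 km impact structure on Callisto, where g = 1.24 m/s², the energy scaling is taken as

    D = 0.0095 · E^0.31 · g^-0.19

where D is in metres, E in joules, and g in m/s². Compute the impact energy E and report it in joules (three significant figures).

E ≈ 1.92 × 10^17 J

Rearranging: E = [D / (0.0095 · g^-0.19)]^(1/0.31).
D = 2080 m.
g^-0.19 = 1.24^-0.19 = 0.9600
D / (0.0095 × 0.9600) = 2080 / (9.120 × 10^-3) = 2.281 × 10^5
E = (2.281 × 10^5)^3.2258 = 1.924 × 10^17 J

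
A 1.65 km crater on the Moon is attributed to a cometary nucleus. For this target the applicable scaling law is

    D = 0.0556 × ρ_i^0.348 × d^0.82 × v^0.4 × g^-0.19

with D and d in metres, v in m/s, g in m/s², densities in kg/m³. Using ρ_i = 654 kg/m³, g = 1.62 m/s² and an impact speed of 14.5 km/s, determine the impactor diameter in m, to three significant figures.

Rearranging for d: d = [D / (0.0556 · 654^0.348 · 14500^0.4 · 1.62^-0.19)]^(1/0.82).
D = 1650 m.
654^0.348 = 9.546
14500^0.4 = 46.19
1.62^-0.19 = 0.9124
Denominator = 0.0556 × 9.546 × 46.19 × 0.9124 = 22.37
D / 22.37 = 1650 / 22.37 = 73.76
d = 73.76^(1/0.82) = 73.76^1.2195 = 189.6 m

d ≈ 190 m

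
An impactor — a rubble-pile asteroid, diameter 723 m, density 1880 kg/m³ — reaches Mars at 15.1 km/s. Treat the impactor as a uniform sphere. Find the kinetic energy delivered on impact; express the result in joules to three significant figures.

E ≈ 4.24 × 10^19 J

v = 15100 m/s.
Mass m = (π/6) ρ d³ = (π/6) × 1880 × (723)³ = 3.720 × 10^11 kg
E = ½ m v² = 0.5 × 3.720 × 10^11 × (15100)² = 4.241 × 10^19 J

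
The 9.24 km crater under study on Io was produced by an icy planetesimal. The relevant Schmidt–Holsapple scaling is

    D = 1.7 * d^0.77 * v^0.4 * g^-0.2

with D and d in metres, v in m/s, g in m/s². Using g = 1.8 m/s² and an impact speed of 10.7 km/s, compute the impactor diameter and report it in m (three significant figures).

Rearranging for d: d = [D / (1.7 · 10700^0.4 · 1.8^-0.2)]^(1/0.77).
D = 9240 m.
10700^0.4 = 40.90
1.8^-0.2 = 0.8891
Denominator = 1.7 × 40.90 × 0.8891 = 61.82
D / 61.82 = 9240 / 61.82 = 149.5
d = 149.5^(1/0.77) = 149.5^1.2987 = 667.1 m

d ≈ 667 m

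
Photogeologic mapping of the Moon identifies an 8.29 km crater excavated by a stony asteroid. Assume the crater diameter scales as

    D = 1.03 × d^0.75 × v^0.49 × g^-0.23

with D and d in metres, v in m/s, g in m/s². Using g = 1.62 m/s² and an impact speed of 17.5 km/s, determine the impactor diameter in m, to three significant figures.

Rearranging for d: d = [D / (1.03 · 17500^0.49 · 1.62^-0.23)]^(1/0.75).
D = 8290 m.
17500^0.49 = 120.0
1.62^-0.23 = 0.8950
Denominator = 1.03 × 120.0 × 0.8950 = 110.6
D / 110.6 = 8290 / 110.6 = 74.95
d = 74.95^(1/0.75) = 74.95^1.3333 = 316.0 m

d ≈ 316 m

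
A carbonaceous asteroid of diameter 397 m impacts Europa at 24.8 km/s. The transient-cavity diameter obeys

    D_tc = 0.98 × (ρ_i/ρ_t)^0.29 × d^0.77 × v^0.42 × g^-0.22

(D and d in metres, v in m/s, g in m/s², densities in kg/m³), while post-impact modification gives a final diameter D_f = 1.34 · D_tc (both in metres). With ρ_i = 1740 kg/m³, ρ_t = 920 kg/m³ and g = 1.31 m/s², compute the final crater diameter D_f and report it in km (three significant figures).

v = 24800 m/s.
(ρ_i/ρ_t)^0.29 = (1740/920)^0.29 = 1.203
d^0.77 = 397^0.77 = 100.2
v^0.42 = 24800^0.42 = 70.09
g^-0.22 = 1.31^-0.22 = 0.9423
D_tc = 0.98 × 1.203 × 100.2 × 70.09 × 0.9423 = 7802 m
D_f = 1.34 × 7802 = 10455 m
     = 10.45 km

D_f ≈ 10.5 km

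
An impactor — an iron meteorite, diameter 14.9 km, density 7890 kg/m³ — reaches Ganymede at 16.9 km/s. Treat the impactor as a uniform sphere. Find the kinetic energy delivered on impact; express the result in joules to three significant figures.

E ≈ 1.95 × 10^24 J

d = 14900 m; v = 16900 m/s.
Mass m = (π/6) ρ d³ = (π/6) × 7890 × (14900)³ = 1.367 × 10^16 kg
E = ½ m v² = 0.5 × 1.367 × 10^16 × (16900)² = 1.952 × 10^24 J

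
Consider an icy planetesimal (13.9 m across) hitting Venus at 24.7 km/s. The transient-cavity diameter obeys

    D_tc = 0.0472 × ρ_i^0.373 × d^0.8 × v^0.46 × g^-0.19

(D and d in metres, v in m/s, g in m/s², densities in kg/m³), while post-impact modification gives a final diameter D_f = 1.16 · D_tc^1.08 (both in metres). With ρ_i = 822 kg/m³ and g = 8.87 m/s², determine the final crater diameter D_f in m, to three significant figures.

v = 24700 m/s.
ρ_i^0.373 = 822^0.373 = 12.22
d^0.8 = 13.9^0.8 = 8.211
v^0.46 = 24700^0.46 = 104.9
g^-0.19 = 8.87^-0.19 = 0.6605
D_tc = 0.0472 × 12.22 × 8.211 × 104.9 × 0.6605 = 328.1 m
D_f = 1.16 × (328.1)^1.08 = 605.0 m

D_f ≈ 605 m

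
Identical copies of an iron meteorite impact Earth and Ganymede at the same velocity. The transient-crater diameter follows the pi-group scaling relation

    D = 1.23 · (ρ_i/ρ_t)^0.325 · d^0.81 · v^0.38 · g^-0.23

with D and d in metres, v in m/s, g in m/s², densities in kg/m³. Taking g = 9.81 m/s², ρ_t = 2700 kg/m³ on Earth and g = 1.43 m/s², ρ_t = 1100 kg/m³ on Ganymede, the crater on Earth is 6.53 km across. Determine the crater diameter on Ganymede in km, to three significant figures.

The impactor-only factors (d, v, ρ_i) cancel in the ratio, leaving D_Ganymede/D_Earth = (g_Ganymede/g_Earth)^-0.23 · (ρ_t,Earth/ρ_t,Ganymede)^0.325.
(1.43/9.81)^-0.23 = 0.1458^-0.23 = 1.557
(2700/1100)^0.325 = 2.455^0.325 = 1.339
Ratio = 1.557 × 1.339 = 2.085
D_Ganymede = 2.085 × 6.53 km = 13.6 km

D ≈ 13.6 km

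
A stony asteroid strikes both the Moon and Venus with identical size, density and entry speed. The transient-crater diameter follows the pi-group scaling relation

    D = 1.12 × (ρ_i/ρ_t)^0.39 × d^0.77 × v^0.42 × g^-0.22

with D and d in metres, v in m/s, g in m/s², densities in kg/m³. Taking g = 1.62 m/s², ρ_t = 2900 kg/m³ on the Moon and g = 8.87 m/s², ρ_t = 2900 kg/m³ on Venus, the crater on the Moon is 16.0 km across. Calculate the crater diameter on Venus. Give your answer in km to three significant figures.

D ≈ 11.0 km

The impactor-only factors (d, v, ρ_i) cancel in the ratio, leaving D_Venus/D_Moon = (g_Venus/g_Moon)^-0.22 · (ρ_t,Moon/ρ_t,Venus)^0.39.
(8.87/1.62)^-0.22 = 5.475^-0.22 = 0.6879
(2900/2900)^0.39 = 1.000^0.39 = 1.000
Ratio = 0.6879 × 1.000 = 0.6879
D_Venus = 0.6879 × 16.0 km = 11.0 km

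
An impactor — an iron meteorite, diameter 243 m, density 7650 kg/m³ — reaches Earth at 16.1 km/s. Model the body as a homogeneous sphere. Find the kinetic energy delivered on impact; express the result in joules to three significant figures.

v = 16100 m/s.
Mass m = (π/6) ρ d³ = (π/6) × 7650 × (243)³ = 5.747 × 10^10 kg
E = ½ m v² = 0.5 × 5.747 × 10^10 × (16100)² = 7.448 × 10^18 J

E ≈ 7.45 × 10^18 J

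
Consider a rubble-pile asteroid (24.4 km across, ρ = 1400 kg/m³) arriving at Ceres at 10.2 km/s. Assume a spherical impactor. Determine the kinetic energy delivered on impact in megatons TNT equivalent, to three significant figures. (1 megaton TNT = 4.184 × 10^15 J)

d = 24400 m; v = 10200 m/s.
Mass m = (π/6) ρ d³ = (π/6) × 1400 × (24400)³ = 1.065 × 10^16 kg
E = ½ m v² = 0.5 × 1.065 × 10^16 × (10200)² = 5.540 × 10^23 J
   = 5.540 × 10^23 / 4.184×10^15 = 1.324 × 10^8 Mt

E ≈ 1.32 × 10^8 Mt TNT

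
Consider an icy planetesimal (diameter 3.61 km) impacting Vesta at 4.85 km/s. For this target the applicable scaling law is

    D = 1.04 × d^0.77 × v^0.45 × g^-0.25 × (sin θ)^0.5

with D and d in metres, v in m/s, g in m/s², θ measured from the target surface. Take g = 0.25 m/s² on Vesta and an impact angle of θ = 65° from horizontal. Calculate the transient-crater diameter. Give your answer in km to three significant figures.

D ≈ 35.0 km

In SI units: d = 3610 m, v = 4850 m/s.
d^0.77 = 3610^0.77 = 548.6
v^0.45 = 4850^0.45 = 45.56
g^-0.25 = 0.25^-0.25 = 1.414
(sin 65°)^0.5 = 0.9063^0.5 = 0.9520
D = 1.04 × 548.6 × 45.56 × 1.414 × 0.9520 = 34991 m
   = 34.99 km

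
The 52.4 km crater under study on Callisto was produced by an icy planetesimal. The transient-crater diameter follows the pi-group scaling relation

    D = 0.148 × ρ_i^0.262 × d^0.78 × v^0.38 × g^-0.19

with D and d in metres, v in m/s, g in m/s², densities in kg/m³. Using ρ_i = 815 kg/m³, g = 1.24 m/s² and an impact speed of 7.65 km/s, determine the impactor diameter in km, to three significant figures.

d ≈ 18.5 km

Rearranging for d: d = [D / (0.148 · 815^0.262 · 7650^0.38 · 1.24^-0.19)]^(1/0.78).
D = 52400 m.
815^0.262 = 5.791
7650^0.38 = 29.91
1.24^-0.19 = 0.9600
Denominator = 0.148 × 5.791 × 29.91 × 0.9600 = 24.61
D / 24.61 = 52400 / 24.61 = 2129
d = 2129^(1/0.78) = 2129^1.2821 = 18495 m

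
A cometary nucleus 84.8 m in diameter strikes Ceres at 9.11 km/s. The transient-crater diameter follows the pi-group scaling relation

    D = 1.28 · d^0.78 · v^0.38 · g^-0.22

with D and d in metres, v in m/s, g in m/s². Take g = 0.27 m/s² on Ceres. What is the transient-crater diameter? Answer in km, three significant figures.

D ≈ 1.74 km

In SI units: v = 9110 m/s.
d^0.78 = 84.8^0.78 = 31.93
v^0.38 = 9110^0.38 = 31.96
g^-0.22 = 0.27^-0.22 = 1.334
D = 1.28 × 31.93 × 31.96 × 1.334 = 1742 m
   = 1.742 km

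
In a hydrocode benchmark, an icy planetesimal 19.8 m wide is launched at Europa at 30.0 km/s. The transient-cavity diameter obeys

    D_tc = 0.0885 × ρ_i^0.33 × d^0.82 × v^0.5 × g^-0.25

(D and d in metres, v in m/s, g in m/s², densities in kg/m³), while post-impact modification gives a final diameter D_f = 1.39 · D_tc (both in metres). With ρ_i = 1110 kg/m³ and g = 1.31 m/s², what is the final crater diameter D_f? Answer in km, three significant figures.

v = 30000 m/s.
ρ_i^0.33 = 1110^0.33 = 10.11
d^0.82 = 19.8^0.82 = 11.57
v^0.5 = 30000^0.5 = 173.2
g^-0.25 = 1.31^-0.25 = 0.9347
D_tc = 0.0885 × 10.11 × 11.57 × 173.2 × 0.9347 = 1676 m
D_f = 1.39 × 1676 = 2330 m
     = 2.330 km

D_f ≈ 2.33 km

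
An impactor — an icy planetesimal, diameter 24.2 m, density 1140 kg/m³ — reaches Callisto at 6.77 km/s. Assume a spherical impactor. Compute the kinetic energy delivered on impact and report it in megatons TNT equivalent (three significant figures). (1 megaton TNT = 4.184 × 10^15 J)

v = 6770 m/s.
Mass m = (π/6) ρ d³ = (π/6) × 1140 × (24.2)³ = 8.460 × 10^6 kg
E = ½ m v² = 0.5 × 8.460 × 10^6 × (6770)² = 1.939 × 10^14 J
   = 1.939 × 10^14 / 4.184×10^15 = 0.04634 Mt

E ≈ 0.0463 Mt TNT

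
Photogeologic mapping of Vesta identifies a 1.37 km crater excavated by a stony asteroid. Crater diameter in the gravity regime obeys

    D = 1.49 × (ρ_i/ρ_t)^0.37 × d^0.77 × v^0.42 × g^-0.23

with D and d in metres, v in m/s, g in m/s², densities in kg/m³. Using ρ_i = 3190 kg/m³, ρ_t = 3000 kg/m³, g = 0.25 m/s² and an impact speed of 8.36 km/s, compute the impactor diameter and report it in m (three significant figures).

d ≈ 32.9 m

Rearranging for d: d = [D / (1.49 · (3190/3000)^0.37 · 8360^0.42 · 0.25^-0.23)]^(1/0.77).
D = 1370 m.
(3190/3000)^0.37 = 1.023
8360^0.42 = 44.39
0.25^-0.23 = 1.376
Denominator = 1.49 × 1.023 × 44.39 × 1.376 = 93.10
D / 93.10 = 1370 / 93.10 = 14.72
d = 14.72^(1/0.77) = 14.72^1.2987 = 32.87 m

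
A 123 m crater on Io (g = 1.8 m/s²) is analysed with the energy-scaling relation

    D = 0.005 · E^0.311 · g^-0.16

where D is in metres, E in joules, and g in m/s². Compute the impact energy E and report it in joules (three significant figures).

Rearranging: E = [D / (0.005 · g^-0.16)]^(1/0.311).
g^-0.16 = 1.8^-0.16 = 0.9102
D / (0.005 × 0.9102) = 123 / (4.551 × 10^-3) = 2.703 × 10^4
E = (2.703 × 10^4)^3.2154 = 1.779 × 10^14 J

E ≈ 1.78 × 10^14 J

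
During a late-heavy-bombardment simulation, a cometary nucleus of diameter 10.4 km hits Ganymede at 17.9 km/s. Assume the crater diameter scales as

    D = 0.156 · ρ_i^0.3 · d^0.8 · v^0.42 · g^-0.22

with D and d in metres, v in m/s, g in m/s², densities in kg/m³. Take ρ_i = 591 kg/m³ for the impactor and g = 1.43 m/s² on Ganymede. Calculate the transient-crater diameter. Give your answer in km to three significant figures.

D ≈ 97.8 km

In SI units: d = 10400 m, v = 17900 m/s.
ρ_i^0.3 = 591^0.3 = 6.784
d^0.8 = 10400^0.8 = 1635
v^0.42 = 17900^0.42 = 61.12
g^-0.22 = 1.43^-0.22 = 0.9243
D = 0.156 × 6.784 × 1635 × 61.12 × 0.9243 = 97752 m
   = 97.75 km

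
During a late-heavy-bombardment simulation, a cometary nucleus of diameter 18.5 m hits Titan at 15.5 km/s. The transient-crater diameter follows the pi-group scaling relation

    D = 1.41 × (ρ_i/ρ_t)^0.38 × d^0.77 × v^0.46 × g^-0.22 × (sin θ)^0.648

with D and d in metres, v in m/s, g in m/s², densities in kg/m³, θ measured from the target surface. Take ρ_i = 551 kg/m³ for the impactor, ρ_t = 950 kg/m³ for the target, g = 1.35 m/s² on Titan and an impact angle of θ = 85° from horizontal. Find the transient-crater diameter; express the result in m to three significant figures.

D ≈ 857 m

In SI units: v = 15500 m/s.
(ρ_i/ρ_t)^0.38 = (551/950)^0.38 = 0.8130
d^0.77 = 18.5^0.77 = 9.456
v^0.46 = 15500^0.46 = 84.64
g^-0.22 = 1.35^-0.22 = 0.9361
(sin 85°)^0.648 = 0.9962^0.648 = 0.9975
D = 1.41 × 0.8130 × 9.456 × 84.64 × 0.9361 × 0.9975 = 856.7 m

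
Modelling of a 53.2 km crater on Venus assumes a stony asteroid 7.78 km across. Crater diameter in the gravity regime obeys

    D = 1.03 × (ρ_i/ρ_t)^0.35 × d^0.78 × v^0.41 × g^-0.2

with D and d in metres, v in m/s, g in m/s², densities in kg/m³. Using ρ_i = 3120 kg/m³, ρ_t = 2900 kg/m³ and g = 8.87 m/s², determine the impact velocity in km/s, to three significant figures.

v ≈ 33.7 km/s

Rearranging for v: v = [D / (1.03 · (3120/2900)^0.35 · 7780^0.78 · 8.87^-0.2)]^(1/0.41).
D = 53200 m.
(3120/2900)^0.35 = 1.026
7780^0.78 = 1084
8.87^-0.2 = 0.6463
Denominator = 1.03 × 1.026 × 1084 × 0.6463 = 740.4
D / 740.4 = 53200 / 740.4 = 71.85
v = 71.85^(1/0.41) = 71.85^2.439 = 33715 m/s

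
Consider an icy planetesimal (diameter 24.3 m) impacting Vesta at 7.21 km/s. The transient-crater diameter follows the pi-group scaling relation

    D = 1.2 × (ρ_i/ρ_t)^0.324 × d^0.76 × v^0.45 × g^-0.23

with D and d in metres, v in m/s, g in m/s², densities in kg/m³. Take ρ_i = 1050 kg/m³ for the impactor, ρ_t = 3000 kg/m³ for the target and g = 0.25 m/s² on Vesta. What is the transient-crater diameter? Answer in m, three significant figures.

In SI units: v = 7210 m/s.
(ρ_i/ρ_t)^0.324 = (1050/3000)^0.324 = 0.7117
d^0.76 = 24.3^0.76 = 11.30
v^0.45 = 7210^0.45 = 54.46
g^-0.23 = 0.25^-0.23 = 1.376
D = 1.2 × 0.7117 × 11.30 × 54.46 × 1.376 = 723.2 m

D ≈ 723 m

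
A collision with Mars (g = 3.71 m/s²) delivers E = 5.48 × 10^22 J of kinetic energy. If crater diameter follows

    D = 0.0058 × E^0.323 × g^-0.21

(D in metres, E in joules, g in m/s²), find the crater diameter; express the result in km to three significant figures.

D ≈ 97.4 km

E^0.323 = (5.48 × 10^22)^0.323 = 2.211 × 10^7
g^-0.21 = 3.71^-0.21 = 0.7593
D = 0.0058 × 2.211 × 10^7 × 0.7593 = 97371 m
   = 97.37 km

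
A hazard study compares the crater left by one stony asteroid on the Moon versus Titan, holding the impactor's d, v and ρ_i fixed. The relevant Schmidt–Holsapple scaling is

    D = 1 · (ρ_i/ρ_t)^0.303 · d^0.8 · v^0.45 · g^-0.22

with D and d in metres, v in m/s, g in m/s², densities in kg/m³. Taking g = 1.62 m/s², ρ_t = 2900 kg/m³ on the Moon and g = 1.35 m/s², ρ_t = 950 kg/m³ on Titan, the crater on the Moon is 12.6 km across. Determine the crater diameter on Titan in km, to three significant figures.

The impactor-only factors (d, v, ρ_i) cancel in the ratio, leaving D_Titan/D_Moon = (g_Titan/g_Moon)^-0.22 · (ρ_t,Moon/ρ_t,Titan)^0.303.
(1.35/1.62)^-0.22 = 0.8333^-0.22 = 1.041
(2900/950)^0.303 = 3.053^0.303 = 1.402
Ratio = 1.041 × 1.402 = 1.459
D_Titan = 1.459 × 12.6 km = 18.4 km

D ≈ 18.4 km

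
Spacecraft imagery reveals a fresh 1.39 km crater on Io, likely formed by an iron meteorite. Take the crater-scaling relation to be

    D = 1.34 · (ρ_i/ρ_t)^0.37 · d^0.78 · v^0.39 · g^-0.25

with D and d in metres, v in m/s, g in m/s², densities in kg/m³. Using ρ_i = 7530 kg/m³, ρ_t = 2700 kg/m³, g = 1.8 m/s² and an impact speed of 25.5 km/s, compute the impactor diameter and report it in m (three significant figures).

Rearranging for d: d = [D / (1.34 · (7530/2700)^0.37 · 25500^0.39 · 1.8^-0.25)]^(1/0.78).
D = 1390 m.
(7530/2700)^0.37 = 1.462
25500^0.39 = 52.31
1.8^-0.25 = 0.8633
Denominator = 1.34 × 1.462 × 52.31 × 0.8633 = 88.47
D / 88.47 = 1390 / 88.47 = 15.71
d = 15.71^(1/0.78) = 15.71^1.2821 = 34.17 m

d ≈ 34.2 m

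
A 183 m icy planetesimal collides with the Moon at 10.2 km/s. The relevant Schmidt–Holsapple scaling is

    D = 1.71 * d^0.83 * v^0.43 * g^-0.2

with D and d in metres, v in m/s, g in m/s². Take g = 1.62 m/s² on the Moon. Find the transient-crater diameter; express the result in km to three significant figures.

D ≈ 6.20 km

In SI units: v = 10200 m/s.
d^0.83 = 183^0.83 = 75.48
v^0.43 = 10200^0.43 = 52.93
g^-0.2 = 1.62^-0.2 = 0.9080
D = 1.71 × 75.48 × 52.93 × 0.9080 = 6203 m
   = 6.203 km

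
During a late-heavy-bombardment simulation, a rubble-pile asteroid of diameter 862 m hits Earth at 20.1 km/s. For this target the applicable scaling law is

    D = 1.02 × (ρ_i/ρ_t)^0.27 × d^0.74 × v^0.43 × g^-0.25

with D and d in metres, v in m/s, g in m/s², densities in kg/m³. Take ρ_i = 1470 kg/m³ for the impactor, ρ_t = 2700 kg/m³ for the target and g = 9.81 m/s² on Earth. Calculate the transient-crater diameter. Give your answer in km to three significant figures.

In SI units: v = 20100 m/s.
(ρ_i/ρ_t)^0.27 = (1470/2700)^0.27 = 0.8486
d^0.74 = 862^0.74 = 148.7
v^0.43 = 20100^0.43 = 70.86
g^-0.25 = 9.81^-0.25 = 0.5650
D = 1.02 × 0.8486 × 148.7 × 70.86 × 0.5650 = 5153 m
   = 5.153 km

D ≈ 5.15 km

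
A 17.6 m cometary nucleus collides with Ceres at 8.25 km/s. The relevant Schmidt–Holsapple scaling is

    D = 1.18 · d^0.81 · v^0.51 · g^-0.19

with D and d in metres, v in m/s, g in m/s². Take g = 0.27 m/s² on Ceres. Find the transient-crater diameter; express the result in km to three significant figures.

D ≈ 1.54 km

In SI units: v = 8250 m/s.
d^0.81 = 17.6^0.81 = 10.21
v^0.51 = 8250^0.51 = 99.40
g^-0.19 = 0.27^-0.19 = 1.282
D = 1.18 × 10.21 × 99.40 × 1.282 = 1535 m
   = 1.535 km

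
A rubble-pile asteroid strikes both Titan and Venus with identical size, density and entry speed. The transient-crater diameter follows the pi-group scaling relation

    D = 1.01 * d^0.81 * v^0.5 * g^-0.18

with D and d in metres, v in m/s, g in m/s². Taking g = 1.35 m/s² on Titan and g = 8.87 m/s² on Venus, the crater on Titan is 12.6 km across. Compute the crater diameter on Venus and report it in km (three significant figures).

D ≈ 8.98 km

All impactor-dependent factors cancel in the ratio, leaving D_Venus/D_Titan = (g_Venus/g_Titan)^-0.18.
(8.87/1.35)^-0.18 = 6.570^-0.18 = 0.7126
D_Venus = 0.7126 × 12.6 km = 8.98 km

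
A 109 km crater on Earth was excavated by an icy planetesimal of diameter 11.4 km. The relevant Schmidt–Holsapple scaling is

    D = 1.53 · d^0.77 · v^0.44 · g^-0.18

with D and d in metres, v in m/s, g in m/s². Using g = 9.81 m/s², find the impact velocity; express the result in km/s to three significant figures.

v ≈ 21.6 km/s

Rearranging for v: v = [D / (1.53 · 11400^0.77 · 9.81^-0.18)]^(1/0.44).
D = 109000 m.
11400^0.77 = 1330
9.81^-0.18 = 0.6630
Denominator = 1.53 × 1330 × 0.6630 = 1349
D / 1349 = 109000 / 1349 = 80.80
v = 80.80^(1/0.44) = 80.80^2.2727 = 21626 m/s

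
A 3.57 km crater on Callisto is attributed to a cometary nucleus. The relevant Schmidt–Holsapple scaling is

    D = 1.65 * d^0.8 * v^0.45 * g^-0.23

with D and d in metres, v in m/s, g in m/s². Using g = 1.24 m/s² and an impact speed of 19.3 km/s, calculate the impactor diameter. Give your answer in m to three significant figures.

d ≈ 61.0 m

Rearranging for d: d = [D / (1.65 · 19300^0.45 · 1.24^-0.23)]^(1/0.8).
D = 3570 m.
19300^0.45 = 84.82
1.24^-0.23 = 0.9517
Denominator = 1.65 × 84.82 × 0.9517 = 133.2
D / 133.2 = 3570 / 133.2 = 26.80
d = 26.80^(1/0.8) = 26.80^1.25 = 60.98 m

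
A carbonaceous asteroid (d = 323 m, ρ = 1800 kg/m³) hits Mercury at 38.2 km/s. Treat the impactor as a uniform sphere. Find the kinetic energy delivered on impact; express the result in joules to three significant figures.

E ≈ 2.32 × 10^19 J

v = 38200 m/s.
Mass m = (π/6) ρ d³ = (π/6) × 1800 × (323)³ = 3.176 × 10^10 kg
E = ½ m v² = 0.5 × 3.176 × 10^10 × (38200)² = 2.317 × 10^19 J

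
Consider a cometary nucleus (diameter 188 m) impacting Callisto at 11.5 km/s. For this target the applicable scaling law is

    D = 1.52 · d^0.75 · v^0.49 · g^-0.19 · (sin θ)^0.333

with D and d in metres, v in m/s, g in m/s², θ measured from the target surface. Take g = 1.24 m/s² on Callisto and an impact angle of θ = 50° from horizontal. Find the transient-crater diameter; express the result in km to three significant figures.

D ≈ 6.62 km

In SI units: v = 11500 m/s.
d^0.75 = 188^0.75 = 50.77
v^0.49 = 11500^0.49 = 97.67
g^-0.19 = 1.24^-0.19 = 0.9600
(sin 50°)^0.333 = 0.7660^0.333 = 0.9151
D = 1.52 × 50.77 × 97.67 × 0.9600 × 0.9151 = 6621 m
   = 6.621 km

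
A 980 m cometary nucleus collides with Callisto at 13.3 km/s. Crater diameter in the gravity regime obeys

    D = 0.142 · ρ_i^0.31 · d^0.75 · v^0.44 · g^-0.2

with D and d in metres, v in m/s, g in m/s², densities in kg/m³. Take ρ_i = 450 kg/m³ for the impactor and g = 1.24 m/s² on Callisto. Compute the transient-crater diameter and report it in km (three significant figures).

D ≈ 10.3 km

In SI units: v = 13300 m/s.
ρ_i^0.31 = 450^0.31 = 6.645
d^0.75 = 980^0.75 = 175.2
v^0.44 = 13300^0.44 = 65.24
g^-0.2 = 1.24^-0.2 = 0.9579
D = 0.142 × 6.645 × 175.2 × 65.24 × 0.9579 = 10331 m
   = 10.33 km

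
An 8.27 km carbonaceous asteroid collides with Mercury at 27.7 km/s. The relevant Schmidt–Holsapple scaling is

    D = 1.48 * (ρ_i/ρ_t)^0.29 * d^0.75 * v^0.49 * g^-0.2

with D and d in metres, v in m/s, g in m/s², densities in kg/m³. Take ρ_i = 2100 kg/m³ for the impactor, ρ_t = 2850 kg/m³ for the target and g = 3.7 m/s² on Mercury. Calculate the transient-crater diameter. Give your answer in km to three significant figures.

In SI units: d = 8270 m, v = 27700 m/s.
(ρ_i/ρ_t)^0.29 = (2100/2850)^0.29 = 0.9152
d^0.75 = 8270^0.75 = 867.2
v^0.49 = 27700^0.49 = 150.3
g^-0.2 = 3.7^-0.2 = 0.7698
D = 1.48 × 0.9152 × 867.2 × 150.3 × 0.7698 = 1.359 × 10^5 m
   = 135.9 km

D ≈ 136 km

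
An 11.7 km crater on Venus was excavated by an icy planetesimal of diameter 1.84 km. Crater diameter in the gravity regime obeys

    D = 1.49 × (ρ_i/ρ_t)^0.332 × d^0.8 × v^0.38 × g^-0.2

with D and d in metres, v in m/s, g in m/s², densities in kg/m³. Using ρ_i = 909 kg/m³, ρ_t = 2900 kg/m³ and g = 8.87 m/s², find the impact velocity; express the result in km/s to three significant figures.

Rearranging for v: v = [D / (1.49 · (909/2900)^0.332 · 1840^0.8 · 8.87^-0.2)]^(1/0.38).
D = 11700 m.
(909/2900)^0.332 = 0.6803
1840^0.8 = 409.1
8.87^-0.2 = 0.6463
Denominator = 1.49 × 0.6803 × 409.1 × 0.6463 = 268.0
D / 268.0 = 11700 / 268.0 = 43.66
v = 43.66^(1/0.38) = 43.66^2.6316 = 20704 m/s

v ≈ 20.7 km/s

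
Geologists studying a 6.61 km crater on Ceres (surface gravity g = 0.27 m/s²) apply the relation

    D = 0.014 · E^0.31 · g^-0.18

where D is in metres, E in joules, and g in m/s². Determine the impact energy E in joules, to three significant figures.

E ≈ 9.40 × 10^17 J

Rearranging: E = [D / (0.014 · g^-0.18)]^(1/0.31).
D = 6610 m.
g^-0.18 = 0.27^-0.18 = 1.266
D / (0.014 × 1.266) = 6610 / (0.01772) = 3.730 × 10^5
E = (3.730 × 10^5)^3.2258 = 9.402 × 10^17 J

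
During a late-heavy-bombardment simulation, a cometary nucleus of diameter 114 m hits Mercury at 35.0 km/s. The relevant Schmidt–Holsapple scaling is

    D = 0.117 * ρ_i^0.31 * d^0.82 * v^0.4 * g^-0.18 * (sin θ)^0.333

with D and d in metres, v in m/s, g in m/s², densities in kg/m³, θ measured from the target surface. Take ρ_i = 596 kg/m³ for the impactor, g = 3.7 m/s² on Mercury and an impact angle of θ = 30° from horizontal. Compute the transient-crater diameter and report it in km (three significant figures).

D ≈ 1.70 km

In SI units: v = 35000 m/s.
ρ_i^0.31 = 596^0.31 = 7.250
d^0.82 = 114^0.82 = 48.60
v^0.4 = 35000^0.4 = 65.71
g^-0.18 = 3.7^-0.18 = 0.7902
(sin 30°)^0.333 = 0.5000^0.333 = 0.7939
D = 0.117 × 7.250 × 48.60 × 65.71 × 0.7902 × 0.7939 = 1699 m
   = 1.699 km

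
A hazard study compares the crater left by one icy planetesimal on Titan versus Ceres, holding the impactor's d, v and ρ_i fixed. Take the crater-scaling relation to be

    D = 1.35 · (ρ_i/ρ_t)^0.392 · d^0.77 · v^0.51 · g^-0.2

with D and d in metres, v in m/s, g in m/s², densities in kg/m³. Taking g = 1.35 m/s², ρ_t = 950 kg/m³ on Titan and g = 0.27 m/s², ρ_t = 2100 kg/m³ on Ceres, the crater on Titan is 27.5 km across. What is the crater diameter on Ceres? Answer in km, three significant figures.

The impactor-only factors (d, v, ρ_i) cancel in the ratio, leaving D_Ceres/D_Titan = (g_Ceres/g_Titan)^-0.2 · (ρ_t,Titan/ρ_t,Ceres)^0.392.
(0.27/1.35)^-0.2 = 0.2000^-0.2 = 1.380
(950/2100)^0.392 = 0.4524^0.392 = 0.7328
Ratio = 1.380 × 0.7328 = 1.011
D_Ceres = 1.011 × 27.5 km = 27.8 km

D ≈ 27.8 km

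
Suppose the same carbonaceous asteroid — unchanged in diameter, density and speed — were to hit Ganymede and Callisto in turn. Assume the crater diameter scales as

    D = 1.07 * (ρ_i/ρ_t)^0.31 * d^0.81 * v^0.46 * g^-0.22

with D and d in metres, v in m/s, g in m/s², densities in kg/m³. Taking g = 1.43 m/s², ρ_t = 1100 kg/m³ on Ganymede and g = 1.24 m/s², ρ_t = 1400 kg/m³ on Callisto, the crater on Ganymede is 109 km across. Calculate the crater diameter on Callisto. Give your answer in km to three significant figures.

D ≈ 104 km

The impactor-only factors (d, v, ρ_i) cancel in the ratio, leaving D_Callisto/D_Ganymede = (g_Callisto/g_Ganymede)^-0.22 · (ρ_t,Ganymede/ρ_t,Callisto)^0.31.
(1.24/1.43)^-0.22 = 0.8671^-0.22 = 1.032
(1100/1400)^0.31 = 0.7857^0.31 = 0.9280
Ratio = 1.032 × 0.9280 = 0.9577
D_Callisto = 0.9577 × 109 km = 104 km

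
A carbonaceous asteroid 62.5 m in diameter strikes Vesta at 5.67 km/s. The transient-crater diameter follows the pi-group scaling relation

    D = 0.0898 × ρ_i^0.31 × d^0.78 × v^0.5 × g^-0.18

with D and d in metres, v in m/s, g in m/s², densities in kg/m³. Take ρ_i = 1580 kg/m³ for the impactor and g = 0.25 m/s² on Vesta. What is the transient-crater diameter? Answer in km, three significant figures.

D ≈ 2.14 km

In SI units: v = 5670 m/s.
ρ_i^0.31 = 1580^0.31 = 9.808
d^0.78 = 62.5^0.78 = 25.16
v^0.5 = 5670^0.5 = 75.30
g^-0.18 = 0.25^-0.18 = 1.283
D = 0.0898 × 9.808 × 25.16 × 75.30 × 1.283 = 2141 m
   = 2.141 km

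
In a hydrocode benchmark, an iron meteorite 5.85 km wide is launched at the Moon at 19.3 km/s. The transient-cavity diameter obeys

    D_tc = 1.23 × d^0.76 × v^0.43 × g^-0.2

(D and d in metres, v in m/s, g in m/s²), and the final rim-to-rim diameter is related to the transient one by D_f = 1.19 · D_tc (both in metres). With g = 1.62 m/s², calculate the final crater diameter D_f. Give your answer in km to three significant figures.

In SI: d = 5850 m, v = 19300 m/s.
d^0.76 = 5850^0.76 = 729.5
v^0.43 = 19300^0.43 = 69.63
g^-0.2 = 1.62^-0.2 = 0.9080
D_tc = 1.23 × 729.5 × 69.63 × 0.9080 = 56730 m
D_f = 1.19 × 56730 = 67509 m
     = 67.51 km

D_f ≈ 67.5 km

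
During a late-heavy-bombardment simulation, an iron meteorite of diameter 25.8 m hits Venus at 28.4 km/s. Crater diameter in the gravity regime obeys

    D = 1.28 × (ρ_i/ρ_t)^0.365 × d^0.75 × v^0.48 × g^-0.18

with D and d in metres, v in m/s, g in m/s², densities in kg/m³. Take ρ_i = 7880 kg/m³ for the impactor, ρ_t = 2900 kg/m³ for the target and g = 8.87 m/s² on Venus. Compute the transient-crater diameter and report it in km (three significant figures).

D ≈ 1.96 km

In SI units: v = 28400 m/s.
(ρ_i/ρ_t)^0.365 = (7880/2900)^0.365 = 1.440
d^0.75 = 25.8^0.75 = 11.45
v^0.48 = 28400^0.48 = 137.3
g^-0.18 = 8.87^-0.18 = 0.6751
D = 1.28 × 1.440 × 11.45 × 137.3 × 0.6751 = 1956 m
   = 1.956 km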